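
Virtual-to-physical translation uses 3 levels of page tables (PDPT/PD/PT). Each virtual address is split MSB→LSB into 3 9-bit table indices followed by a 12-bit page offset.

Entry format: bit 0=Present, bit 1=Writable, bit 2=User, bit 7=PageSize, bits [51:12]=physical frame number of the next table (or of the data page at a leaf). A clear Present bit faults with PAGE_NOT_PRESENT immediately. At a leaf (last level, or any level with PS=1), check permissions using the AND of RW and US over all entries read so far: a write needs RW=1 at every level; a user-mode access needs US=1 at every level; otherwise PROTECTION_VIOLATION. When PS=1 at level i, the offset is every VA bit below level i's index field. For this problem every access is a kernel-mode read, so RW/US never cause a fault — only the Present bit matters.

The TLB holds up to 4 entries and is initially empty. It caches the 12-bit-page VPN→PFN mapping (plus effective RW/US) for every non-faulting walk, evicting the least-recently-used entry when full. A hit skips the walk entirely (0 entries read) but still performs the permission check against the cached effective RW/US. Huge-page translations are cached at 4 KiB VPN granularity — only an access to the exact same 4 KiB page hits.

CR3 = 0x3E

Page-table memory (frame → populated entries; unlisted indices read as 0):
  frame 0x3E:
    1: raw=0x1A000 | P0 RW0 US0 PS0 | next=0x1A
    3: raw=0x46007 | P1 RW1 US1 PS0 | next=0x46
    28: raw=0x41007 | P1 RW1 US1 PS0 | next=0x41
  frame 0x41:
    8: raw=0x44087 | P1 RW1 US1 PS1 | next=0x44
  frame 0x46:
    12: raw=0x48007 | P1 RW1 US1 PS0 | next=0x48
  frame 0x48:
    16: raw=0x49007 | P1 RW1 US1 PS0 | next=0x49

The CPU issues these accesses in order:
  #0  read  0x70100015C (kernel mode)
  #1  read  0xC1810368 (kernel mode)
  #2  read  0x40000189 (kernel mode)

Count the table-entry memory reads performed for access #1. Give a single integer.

Walk each access:
#0 VA=0x70100015C (r,kernel):
  lvl0: tbl 0x3E, slot 28 ⇒ 0x41007 (P1/RW1/US1/PS0)
  lvl1: tbl 0x41, slot 8 ⇒ 0x44087 (P1/RW1/US1/PS1)
  ⇒ phys 0x4415C (huge @L1)  [2 reads]
#1 VA=0xC1810368 (r,kernel):
  lvl0: tbl 0x3E, slot 3 ⇒ 0x46007 (P1/RW1/US1/PS0)
  lvl1: tbl 0x46, slot 12 ⇒ 0x48007 (P1/RW1/US1/PS0)
  lvl2: tbl 0x48, slot 16 ⇒ 0x49007 (P1/RW1/US1/PS0)
  ⇒ phys 0x49368  [3 reads]
#2 VA=0x40000189 (r,kernel):
  lvl0: tbl 0x3E, slot 1 ⇒ 0x1A000 (P0/RW0/US0/PS0)
  → PAGE_NOT_PRESENT  (1 entries read)

Entries read for #1: 3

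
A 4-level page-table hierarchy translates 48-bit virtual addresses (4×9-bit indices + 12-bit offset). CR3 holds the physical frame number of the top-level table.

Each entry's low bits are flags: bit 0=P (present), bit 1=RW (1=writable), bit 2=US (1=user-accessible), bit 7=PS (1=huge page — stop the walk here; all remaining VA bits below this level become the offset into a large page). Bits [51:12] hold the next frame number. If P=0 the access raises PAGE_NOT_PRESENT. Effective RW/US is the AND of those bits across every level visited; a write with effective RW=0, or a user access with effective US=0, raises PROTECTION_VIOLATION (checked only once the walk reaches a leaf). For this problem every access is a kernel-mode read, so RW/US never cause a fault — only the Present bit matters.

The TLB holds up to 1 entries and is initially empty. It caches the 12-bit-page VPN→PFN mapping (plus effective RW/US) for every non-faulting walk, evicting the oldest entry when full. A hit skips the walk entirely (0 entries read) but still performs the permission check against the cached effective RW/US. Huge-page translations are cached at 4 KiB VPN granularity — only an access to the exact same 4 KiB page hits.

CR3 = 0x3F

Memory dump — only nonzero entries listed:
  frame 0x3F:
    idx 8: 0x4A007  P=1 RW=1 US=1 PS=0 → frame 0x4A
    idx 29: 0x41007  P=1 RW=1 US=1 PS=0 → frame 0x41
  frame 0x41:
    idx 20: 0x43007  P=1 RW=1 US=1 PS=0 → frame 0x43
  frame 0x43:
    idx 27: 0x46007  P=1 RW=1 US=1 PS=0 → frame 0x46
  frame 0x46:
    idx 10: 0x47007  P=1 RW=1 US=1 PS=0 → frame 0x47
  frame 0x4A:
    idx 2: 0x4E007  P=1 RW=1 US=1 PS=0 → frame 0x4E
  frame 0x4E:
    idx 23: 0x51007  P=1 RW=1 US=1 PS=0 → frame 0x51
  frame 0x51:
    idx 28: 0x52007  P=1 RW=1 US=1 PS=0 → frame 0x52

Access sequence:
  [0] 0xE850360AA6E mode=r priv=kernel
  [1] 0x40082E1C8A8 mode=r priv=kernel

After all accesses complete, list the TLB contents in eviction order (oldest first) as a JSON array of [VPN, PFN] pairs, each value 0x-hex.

Walk each access:
#0 VA=0xE850360AA6E (r,kernel):
  L0 @0x3F[29] → 0x41007  P=1,RW=1,US=1,PS=0
  L1 @0x41[20] → 0x43007  P=1,RW=1,US=1,PS=0
  L2 @0x43[27] → 0x46007  P=1,RW=1,US=1,PS=0
  L3 @0x46[10] → 0x47007  P=1,RW=1,US=1,PS=0
  → PA=0x47A6E  (4 entries read)
#1 VA=0x40082E1C8A8 (r,kernel):
  L0 @0x3F[8] → 0x4A007  P=1,RW=1,US=1,PS=0
  L1 @0x4A[2] → 0x4E007  P=1,RW=1,US=1,PS=0
  L2 @0x4E[23] → 0x51007  P=1,RW=1,US=1,PS=0
  L3 @0x51[28] → 0x52007  P=1,RW=1,US=1,PS=0
  → PA=0x528A8  (4 entries read)

TLB: [["0x40082E1C", "0x52"]]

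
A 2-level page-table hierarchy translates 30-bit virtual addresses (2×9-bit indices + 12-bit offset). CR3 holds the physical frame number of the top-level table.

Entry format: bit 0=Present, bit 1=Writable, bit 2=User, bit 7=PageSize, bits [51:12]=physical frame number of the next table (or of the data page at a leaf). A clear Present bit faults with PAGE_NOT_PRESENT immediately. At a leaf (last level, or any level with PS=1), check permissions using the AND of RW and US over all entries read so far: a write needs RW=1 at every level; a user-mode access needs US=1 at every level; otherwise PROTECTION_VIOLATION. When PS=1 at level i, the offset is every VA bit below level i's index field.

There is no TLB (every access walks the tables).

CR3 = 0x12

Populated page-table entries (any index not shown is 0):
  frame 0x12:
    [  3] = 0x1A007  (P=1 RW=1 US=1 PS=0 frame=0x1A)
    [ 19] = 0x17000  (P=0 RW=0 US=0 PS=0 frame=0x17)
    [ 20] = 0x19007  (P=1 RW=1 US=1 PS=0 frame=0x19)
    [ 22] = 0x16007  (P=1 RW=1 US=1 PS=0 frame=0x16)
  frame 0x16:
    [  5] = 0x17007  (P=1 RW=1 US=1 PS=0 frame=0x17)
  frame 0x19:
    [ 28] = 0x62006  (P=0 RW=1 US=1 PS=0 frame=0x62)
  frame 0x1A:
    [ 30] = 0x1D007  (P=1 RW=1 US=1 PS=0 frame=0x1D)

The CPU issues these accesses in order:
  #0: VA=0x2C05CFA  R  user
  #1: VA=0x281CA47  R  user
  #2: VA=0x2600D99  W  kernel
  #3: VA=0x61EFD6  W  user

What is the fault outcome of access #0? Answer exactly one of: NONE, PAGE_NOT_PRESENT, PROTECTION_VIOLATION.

Per-access translation:
#0 VA=0x2C05CFA (r,user):
  [0] read 0x12 idx=22: raw=0x16007 flags P=1 W=1 U=1 S=0
  [1] read 0x16 idx=5: raw=0x17007 flags P=1 W=1 U=1 S=0
  → PA=0x17CFA  (2 entries read)
#1 VA=0x281CA47 (r,user):
  [0] read 0x12 idx=20: raw=0x19007 flags P=1 W=1 U=1 S=0
  [1] read 0x19 idx=28: raw=0x62006 flags P=0 W=1 U=1 S=0
  → PAGE_NOT_PRESENT  (2 entries read)
#2 VA=0x2600D99 (w,kernel):
  [0] read 0x12 idx=19: raw=0x17000 flags P=0 W=0 U=0 S=0
  → PAGE_NOT_PRESENT  (1 entries read)
#3 VA=0x61EFD6 (w,user):
  [0] read 0x12 idx=3: raw=0x1A007 flags P=1 W=1 U=1 S=0
  [1] read 0x1A idx=30: raw=0x1D007 flags P=1 W=1 U=1 S=0
  → PA=0x1DFD6  (2 entries read)

Access #0 fault: NONE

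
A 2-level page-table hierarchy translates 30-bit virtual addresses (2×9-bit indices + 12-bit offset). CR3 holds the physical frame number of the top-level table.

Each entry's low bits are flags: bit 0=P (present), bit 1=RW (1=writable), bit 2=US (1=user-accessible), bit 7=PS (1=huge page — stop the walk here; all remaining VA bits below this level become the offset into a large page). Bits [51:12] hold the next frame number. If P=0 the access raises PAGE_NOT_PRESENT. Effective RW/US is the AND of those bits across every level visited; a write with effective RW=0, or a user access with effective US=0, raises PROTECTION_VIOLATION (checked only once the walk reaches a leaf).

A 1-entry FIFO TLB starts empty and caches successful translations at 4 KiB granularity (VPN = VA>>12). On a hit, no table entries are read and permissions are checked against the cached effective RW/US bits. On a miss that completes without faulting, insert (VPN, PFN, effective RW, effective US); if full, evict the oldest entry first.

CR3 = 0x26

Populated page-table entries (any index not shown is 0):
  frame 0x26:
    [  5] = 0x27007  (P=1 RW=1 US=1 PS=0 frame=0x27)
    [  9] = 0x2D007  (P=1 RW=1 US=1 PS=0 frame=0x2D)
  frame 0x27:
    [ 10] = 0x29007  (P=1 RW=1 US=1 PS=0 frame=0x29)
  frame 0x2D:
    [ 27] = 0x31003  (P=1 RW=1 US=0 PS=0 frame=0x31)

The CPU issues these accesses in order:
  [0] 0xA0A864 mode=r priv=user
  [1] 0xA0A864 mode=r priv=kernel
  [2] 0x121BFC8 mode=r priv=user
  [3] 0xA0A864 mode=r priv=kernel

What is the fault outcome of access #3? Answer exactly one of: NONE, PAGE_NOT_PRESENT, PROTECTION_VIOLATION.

Trace:
#0 VA=0xA0A864 (r,user):
  lvl0: tbl 0x26, slot 5 ⇒ 0x27007 (P1/RW1/US1/PS0)
  lvl1: tbl 0x27, slot 10 ⇒ 0x29007 (P1/RW1/US1/PS0)
  ✓ 0x29864  — 2 lookups
#1 VA=0xA0A864 (r,kernel):
  TLB hit vpn=0xA0A → PA=0x29864
#2 VA=0x121BFC8 (r,user):
  lvl0: tbl 0x26, slot 9 ⇒ 0x2D007 (P1/RW1/US1/PS0)
  lvl1: tbl 0x2D, slot 27 ⇒ 0x31003 (P1/RW1/US0/PS0)
  ⇒ fault: PROTECTION_VIOLATION  — 2 lookups
#3 VA=0xA0A864 (r,kernel):
  TLB hit vpn=0xA0A → PA=0x29864

Access #3 fault: NONE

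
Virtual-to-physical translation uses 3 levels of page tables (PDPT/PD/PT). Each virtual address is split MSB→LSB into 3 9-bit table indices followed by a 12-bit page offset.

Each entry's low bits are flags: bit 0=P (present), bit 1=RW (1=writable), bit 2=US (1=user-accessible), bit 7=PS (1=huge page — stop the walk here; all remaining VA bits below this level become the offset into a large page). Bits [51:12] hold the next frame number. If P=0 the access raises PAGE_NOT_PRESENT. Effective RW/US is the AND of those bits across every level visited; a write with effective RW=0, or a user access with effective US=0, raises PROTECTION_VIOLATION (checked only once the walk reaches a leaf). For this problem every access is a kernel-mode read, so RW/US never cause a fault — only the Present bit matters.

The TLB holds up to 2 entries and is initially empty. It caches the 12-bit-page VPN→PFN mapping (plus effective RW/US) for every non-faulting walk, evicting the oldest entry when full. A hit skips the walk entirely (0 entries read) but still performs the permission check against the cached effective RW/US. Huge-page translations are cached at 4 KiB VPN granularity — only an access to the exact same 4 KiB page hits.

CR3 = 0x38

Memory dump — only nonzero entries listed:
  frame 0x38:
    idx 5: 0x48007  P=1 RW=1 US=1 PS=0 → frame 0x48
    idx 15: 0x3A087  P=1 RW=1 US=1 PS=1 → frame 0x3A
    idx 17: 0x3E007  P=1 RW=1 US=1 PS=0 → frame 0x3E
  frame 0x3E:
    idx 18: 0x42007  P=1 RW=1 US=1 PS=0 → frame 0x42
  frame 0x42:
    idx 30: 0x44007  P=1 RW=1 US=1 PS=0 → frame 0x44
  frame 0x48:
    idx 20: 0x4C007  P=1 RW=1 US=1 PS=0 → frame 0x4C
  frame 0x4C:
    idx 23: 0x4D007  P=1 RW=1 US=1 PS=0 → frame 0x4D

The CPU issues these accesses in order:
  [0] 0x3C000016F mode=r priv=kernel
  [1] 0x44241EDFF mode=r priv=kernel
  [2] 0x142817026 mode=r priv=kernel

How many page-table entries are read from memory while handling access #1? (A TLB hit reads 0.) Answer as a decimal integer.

Walk each access:
#0 VA=0x3C000016F (r,kernel):
  lvl0: tbl 0x38, slot 15 ⇒ 0x3A087 (P1/RW1/US1/PS1)
  ✓ 0x3A16F (huge @L0)  — 1 lookups
#1 VA=0x44241EDFF (r,kernel):
  lvl0: tbl 0x38, slot 17 ⇒ 0x3E007 (P1/RW1/US1/PS0)
  lvl1: tbl 0x3E, slot 18 ⇒ 0x42007 (P1/RW1/US1/PS0)
  lvl2: tbl 0x42, slot 30 ⇒ 0x44007 (P1/RW1/US1/PS0)
  ✓ 0x44DFF  — 3 lookups
#2 VA=0x142817026 (r,kernel):
  lvl0: tbl 0x38, slot 5 ⇒ 0x48007 (P1/RW1/US1/PS0)
  lvl1: tbl 0x48, slot 20 ⇒ 0x4C007 (P1/RW1/US1/PS0)
  lvl2: tbl 0x4C, slot 23 ⇒ 0x4D007 (P1/RW1/US1/PS0)
  ✓ 0x4D026  — 3 lookups

Entries read for #1: 3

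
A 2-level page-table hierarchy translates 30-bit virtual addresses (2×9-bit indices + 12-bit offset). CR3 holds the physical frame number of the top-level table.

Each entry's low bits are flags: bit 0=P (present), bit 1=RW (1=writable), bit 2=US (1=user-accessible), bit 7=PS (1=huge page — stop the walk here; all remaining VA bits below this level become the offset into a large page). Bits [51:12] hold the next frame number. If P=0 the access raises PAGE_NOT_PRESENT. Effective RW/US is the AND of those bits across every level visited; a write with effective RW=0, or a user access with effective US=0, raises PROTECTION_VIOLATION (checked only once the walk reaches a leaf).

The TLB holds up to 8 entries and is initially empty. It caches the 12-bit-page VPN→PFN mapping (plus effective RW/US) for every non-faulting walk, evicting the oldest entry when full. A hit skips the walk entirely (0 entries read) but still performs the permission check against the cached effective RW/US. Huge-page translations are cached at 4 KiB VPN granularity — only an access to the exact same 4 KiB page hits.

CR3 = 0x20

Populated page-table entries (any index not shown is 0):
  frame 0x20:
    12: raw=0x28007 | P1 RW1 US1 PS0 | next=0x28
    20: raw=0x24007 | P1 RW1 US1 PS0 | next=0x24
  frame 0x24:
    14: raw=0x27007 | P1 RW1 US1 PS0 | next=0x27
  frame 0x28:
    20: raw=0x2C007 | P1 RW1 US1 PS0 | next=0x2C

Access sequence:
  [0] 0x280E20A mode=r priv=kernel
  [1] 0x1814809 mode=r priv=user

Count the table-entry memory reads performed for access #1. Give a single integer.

Trace:
#0 VA=0x280E20A (r,kernel):
  [0] read 0x20 idx=20: raw=0x24007 flags P=1 W=1 U=1 S=0
  [1] read 0x24 idx=14: raw=0x27007 flags P=1 W=1 U=1 S=0
  ✓ 0x2720A  — 2 lookups
#1 VA=0x1814809 (r,user):
  [0] read 0x20 idx=12: raw=0x28007 flags P=1 W=1 U=1 S=0
  [1] read 0x28 idx=20: raw=0x2C007 flags P=1 W=1 U=1 S=0
  ✓ 0x2C809  — 2 lookups

Entries read for #1: 2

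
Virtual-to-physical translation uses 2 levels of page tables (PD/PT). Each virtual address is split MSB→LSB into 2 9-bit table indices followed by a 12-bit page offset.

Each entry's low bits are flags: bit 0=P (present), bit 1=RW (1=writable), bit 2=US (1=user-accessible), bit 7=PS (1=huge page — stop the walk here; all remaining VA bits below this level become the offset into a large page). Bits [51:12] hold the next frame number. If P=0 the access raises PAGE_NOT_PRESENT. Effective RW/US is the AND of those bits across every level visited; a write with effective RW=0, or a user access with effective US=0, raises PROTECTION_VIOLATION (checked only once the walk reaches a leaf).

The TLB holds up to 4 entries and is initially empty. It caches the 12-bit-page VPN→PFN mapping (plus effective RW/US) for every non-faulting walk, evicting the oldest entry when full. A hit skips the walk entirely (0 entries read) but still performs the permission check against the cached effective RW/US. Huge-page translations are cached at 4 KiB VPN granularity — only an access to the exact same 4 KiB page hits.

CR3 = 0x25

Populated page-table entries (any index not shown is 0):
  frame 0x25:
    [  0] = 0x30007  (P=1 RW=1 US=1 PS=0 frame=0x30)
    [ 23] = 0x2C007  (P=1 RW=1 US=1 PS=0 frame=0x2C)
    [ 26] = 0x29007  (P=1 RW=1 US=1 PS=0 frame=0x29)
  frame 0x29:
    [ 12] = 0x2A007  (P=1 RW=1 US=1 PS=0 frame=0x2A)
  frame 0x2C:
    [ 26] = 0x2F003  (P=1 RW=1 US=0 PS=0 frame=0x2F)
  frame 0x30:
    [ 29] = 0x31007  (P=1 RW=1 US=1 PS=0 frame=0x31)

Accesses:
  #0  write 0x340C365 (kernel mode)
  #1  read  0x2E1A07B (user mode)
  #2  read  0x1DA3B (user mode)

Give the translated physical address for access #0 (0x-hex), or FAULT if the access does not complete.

Trace:
#0 VA=0x340C365 (w,kernel):
  L0: frame=0x25 idx=26 entry=0x29007 [P=1 RW=1 US=1 PS=0]
  L1: frame=0x29 idx=12 entry=0x2A007 [P=1 RW=1 US=1 PS=0]
  ✓ 0x2A365  — 2 lookups
#1 VA=0x2E1A07B (r,user):
  L0: frame=0x25 idx=23 entry=0x2C007 [P=1 RW=1 US=1 PS=0]
  L1: frame=0x2C idx=26 entry=0x2F003 [P=1 RW=1 US=0 PS=0]
  → PROTECTION_VIOLATION  (2 entries read)
#2 VA=0x1DA3B (r,user):
  L0: frame=0x25 idx=0 entry=0x30007 [P=1 RW=1 US=1 PS=0]
  L1: frame=0x30 idx=29 entry=0x31007 [P=1 RW=1 US=1 PS=0]
  ✓ 0x31A3B  — 2 lookups

Access #0 PA: 0x2A365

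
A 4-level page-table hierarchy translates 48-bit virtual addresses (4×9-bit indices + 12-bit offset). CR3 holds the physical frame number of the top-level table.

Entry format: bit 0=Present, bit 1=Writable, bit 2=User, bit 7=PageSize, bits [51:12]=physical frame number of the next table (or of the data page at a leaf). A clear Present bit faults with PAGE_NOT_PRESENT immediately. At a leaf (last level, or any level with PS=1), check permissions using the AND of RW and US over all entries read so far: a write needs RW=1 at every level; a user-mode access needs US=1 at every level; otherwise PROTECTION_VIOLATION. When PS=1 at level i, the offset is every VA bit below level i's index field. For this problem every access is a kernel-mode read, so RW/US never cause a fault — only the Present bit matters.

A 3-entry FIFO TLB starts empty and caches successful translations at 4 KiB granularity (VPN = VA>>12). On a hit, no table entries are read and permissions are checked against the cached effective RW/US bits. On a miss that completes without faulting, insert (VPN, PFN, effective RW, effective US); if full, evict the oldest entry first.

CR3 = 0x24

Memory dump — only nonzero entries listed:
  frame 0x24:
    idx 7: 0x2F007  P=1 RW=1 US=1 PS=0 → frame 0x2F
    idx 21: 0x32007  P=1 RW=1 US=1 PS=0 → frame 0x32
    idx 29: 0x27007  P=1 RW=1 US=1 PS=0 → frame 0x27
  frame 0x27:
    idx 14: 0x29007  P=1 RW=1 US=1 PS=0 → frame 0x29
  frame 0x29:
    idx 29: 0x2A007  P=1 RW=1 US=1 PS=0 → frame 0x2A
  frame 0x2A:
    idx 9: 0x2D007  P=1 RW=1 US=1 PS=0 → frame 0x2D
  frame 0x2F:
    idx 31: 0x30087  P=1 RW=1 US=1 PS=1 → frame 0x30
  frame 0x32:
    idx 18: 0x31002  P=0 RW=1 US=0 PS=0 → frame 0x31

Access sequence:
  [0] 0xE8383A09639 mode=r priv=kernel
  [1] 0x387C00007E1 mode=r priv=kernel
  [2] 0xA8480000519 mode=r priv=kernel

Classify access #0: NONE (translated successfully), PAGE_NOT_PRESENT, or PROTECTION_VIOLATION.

Walk each access:
#0 VA=0xE8383A09639 (r,kernel):
  L0: frame=0x24 idx=29 entry=0x27007 [P=1 RW=1 US=1 PS=0]
  L1: frame=0x27 idx=14 entry=0x29007 [P=1 RW=1 US=1 PS=0]
  L2: frame=0x29 idx=29 entry=0x2A007 [P=1 RW=1 US=1 PS=0]
  L3: frame=0x2A idx=9 entry=0x2D007 [P=1 RW=1 US=1 PS=0]
  ⇒ phys 0x2D639  [4 reads]
#1 VA=0x387C00007E1 (r,kernel):
  L0: frame=0x24 idx=7 entry=0x2F007 [P=1 RW=1 US=1 PS=0]
  L1: frame=0x2F idx=31 entry=0x30087 [P=1 RW=1 US=1 PS=1]
  ⇒ phys 0x307E1 (huge @L1)  [2 reads]
#2 VA=0xA8480000519 (r,kernel):
  L0: frame=0x24 idx=21 entry=0x32007 [P=1 RW=1 US=1 PS=0]
  L1: frame=0x32 idx=18 entry=0x31002 [P=0 RW=1 US=0 PS=0]
  ⇒ fault: PAGE_NOT_PRESENT  — 2 lookups

Access #0 fault: NONE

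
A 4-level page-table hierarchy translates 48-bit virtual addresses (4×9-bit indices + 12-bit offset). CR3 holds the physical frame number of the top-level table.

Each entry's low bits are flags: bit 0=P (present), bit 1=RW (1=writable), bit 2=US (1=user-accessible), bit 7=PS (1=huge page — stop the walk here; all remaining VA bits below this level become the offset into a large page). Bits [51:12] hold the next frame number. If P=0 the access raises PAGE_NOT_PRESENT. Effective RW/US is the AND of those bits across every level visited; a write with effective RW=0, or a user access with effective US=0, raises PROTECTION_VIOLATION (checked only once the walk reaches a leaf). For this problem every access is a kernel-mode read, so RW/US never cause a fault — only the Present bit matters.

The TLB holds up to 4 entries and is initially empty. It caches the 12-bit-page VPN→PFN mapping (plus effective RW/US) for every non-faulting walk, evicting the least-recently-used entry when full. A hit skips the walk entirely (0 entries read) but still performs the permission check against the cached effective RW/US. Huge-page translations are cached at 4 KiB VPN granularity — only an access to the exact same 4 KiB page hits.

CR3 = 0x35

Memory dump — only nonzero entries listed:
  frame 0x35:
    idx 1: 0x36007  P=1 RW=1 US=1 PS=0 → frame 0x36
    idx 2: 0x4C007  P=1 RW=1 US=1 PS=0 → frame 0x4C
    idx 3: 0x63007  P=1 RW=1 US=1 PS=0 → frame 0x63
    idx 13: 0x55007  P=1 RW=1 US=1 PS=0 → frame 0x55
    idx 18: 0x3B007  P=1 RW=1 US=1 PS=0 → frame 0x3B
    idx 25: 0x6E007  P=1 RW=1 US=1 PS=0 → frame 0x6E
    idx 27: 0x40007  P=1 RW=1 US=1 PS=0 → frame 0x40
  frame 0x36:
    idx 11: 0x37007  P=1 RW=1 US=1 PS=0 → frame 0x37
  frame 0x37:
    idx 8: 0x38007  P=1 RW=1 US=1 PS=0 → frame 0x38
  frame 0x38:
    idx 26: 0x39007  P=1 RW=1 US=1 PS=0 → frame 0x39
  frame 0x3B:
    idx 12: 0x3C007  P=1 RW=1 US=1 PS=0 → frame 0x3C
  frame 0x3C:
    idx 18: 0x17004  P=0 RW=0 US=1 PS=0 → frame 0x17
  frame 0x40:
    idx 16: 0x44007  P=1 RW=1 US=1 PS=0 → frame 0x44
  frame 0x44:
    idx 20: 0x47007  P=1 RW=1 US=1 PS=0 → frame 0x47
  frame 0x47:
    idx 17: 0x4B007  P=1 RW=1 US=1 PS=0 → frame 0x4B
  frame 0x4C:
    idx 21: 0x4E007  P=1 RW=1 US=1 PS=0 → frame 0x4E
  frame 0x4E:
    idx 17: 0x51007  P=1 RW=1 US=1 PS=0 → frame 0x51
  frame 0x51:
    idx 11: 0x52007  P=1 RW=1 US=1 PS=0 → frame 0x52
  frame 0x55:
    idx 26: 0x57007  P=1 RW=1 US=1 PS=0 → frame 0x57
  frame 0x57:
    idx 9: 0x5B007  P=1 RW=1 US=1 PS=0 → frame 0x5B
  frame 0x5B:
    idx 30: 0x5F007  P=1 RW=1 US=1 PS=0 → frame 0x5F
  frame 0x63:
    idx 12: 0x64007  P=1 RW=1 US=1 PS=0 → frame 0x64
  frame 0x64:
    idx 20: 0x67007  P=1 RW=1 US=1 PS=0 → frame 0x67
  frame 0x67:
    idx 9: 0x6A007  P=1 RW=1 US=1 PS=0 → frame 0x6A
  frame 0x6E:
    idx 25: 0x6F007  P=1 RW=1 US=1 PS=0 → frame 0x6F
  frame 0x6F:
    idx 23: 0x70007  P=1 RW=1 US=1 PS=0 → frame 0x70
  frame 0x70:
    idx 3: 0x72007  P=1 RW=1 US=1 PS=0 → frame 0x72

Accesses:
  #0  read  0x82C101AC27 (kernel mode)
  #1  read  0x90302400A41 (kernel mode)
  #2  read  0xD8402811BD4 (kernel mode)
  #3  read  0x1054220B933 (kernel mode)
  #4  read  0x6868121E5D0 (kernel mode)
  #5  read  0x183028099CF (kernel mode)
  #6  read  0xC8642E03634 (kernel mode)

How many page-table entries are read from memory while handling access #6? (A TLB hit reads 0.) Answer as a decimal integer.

Per-access translation:
#0 VA=0x82C101AC27 (r,kernel):
  L0 @0x35[1] → 0x36007  P=1,RW=1,US=1,PS=0
  L1 @0x36[11] → 0x37007  P=1,RW=1,US=1,PS=0
  L2 @0x37[8] → 0x38007  P=1,RW=1,US=1,PS=0
  L3 @0x38[26] → 0x39007  P=1,RW=1,US=1,PS=0
  → PA=0x39C27  (4 entries read)
#1 VA=0x90302400A41 (r,kernel):
  L0 @0x35[18] → 0x3B007  P=1,RW=1,US=1,PS=0
  L1 @0x3B[12] → 0x3C007  P=1,RW=1,US=1,PS=0
  L2 @0x3C[18] → 0x17004  P=0,RW=0,US=1,PS=0
  ⇒ fault: PAGE_NOT_PRESENT  — 3 lookups
#2 VA=0xD8402811BD4 (r,kernel):
  L0 @0x35[27] → 0x40007  P=1,RW=1,US=1,PS=0
  L1 @0x40[16] → 0x44007  P=1,RW=1,US=1,PS=0
  L2 @0x44[20] → 0x47007  P=1,RW=1,US=1,PS=0
  L3 @0x47[17] → 0x4B007  P=1,RW=1,US=1,PS=0
  → PA=0x4BBD4  (4 entries read)
#3 VA=0x1054220B933 (r,kernel):
  L0 @0x35[2] → 0x4C007  P=1,RW=1,US=1,PS=0
  L1 @0x4C[21] → 0x4E007  P=1,RW=1,US=1,PS=0
  L2 @0x4E[17] → 0x51007  P=1,RW=1,US=1,PS=0
  L3 @0x51[11] → 0x52007  P=1,RW=1,US=1,PS=0
  → PA=0x52933  (4 entries read)
#4 VA=0x6868121E5D0 (r,kernel):
  L0 @0x35[13] → 0x55007  P=1,RW=1,US=1,PS=0
  L1 @0x55[26] → 0x57007  P=1,RW=1,US=1,PS=0
  L2 @0x57[9] → 0x5B007  P=1,RW=1,US=1,PS=0
  L3 @0x5B[30] → 0x5F007  P=1,RW=1,US=1,PS=0
  → PA=0x5F5D0  (4 entries read)
#5 VA=0x183028099CF (r,kernel):
  L0 @0x35[3] → 0x63007  P=1,RW=1,US=1,PS=0
  L1 @0x63[12] → 0x64007  P=1,RW=1,US=1,PS=0
  L2 @0x64[20] → 0x67007  P=1,RW=1,US=1,PS=0
  L3 @0x67[9] → 0x6A007  P=1,RW=1,US=1,PS=0
  → PA=0x6A9CF  (4 entries read)
#6 VA=0xC8642E03634 (r,kernel):
  L0 @0x35[25] → 0x6E007  P=1,RW=1,US=1,PS=0
  L1 @0x6E[25] → 0x6F007  P=1,RW=1,US=1,PS=0
  L2 @0x6F[23] → 0x70007  P=1,RW=1,US=1,PS=0
  L3 @0x70[3] → 0x72007  P=1,RW=1,US=1,PS=0
  → PA=0x72634  (4 entries read)

Entries read for #6: 4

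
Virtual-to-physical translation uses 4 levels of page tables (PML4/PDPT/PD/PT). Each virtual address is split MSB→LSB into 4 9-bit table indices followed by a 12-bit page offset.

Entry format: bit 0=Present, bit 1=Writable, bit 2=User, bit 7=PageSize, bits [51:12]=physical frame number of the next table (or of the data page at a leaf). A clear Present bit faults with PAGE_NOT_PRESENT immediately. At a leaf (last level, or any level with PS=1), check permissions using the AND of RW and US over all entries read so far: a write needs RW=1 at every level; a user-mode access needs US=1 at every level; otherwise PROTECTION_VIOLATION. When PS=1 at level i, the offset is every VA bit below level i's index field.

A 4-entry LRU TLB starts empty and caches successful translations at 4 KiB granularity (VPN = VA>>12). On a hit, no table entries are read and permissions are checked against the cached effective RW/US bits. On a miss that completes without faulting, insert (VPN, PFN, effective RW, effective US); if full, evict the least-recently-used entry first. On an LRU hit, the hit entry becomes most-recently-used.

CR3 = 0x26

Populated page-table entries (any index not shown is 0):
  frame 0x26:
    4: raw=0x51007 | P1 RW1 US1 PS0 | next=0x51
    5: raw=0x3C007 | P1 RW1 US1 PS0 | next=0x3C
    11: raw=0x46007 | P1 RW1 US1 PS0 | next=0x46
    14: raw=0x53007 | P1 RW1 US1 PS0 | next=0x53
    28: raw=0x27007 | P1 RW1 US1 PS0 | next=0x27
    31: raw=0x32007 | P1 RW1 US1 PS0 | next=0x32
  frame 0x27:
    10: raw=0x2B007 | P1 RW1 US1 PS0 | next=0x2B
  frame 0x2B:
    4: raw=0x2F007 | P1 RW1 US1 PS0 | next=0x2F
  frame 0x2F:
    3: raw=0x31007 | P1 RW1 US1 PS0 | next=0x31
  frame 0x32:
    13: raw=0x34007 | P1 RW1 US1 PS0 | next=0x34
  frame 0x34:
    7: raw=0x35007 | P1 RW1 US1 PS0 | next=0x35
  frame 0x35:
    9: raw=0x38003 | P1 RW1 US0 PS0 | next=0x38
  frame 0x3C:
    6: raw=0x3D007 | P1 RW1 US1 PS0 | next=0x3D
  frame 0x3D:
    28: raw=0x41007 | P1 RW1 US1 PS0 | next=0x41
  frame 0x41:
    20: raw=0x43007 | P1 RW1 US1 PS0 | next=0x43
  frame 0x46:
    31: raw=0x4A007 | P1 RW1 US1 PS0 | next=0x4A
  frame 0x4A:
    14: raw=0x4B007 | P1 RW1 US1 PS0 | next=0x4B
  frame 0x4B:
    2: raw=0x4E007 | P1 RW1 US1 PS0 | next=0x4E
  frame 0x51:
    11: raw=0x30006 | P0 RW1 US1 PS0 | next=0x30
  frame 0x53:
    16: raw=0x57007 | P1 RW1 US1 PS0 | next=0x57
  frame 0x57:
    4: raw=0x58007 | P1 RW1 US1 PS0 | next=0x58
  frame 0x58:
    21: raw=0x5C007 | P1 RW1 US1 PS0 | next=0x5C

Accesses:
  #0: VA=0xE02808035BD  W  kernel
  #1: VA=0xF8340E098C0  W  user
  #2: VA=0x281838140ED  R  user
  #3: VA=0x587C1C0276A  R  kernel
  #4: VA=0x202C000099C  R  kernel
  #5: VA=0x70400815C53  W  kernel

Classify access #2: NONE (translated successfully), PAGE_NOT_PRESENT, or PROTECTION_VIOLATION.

Per-access translation:
#0 VA=0xE02808035BD (w,kernel):
  [0] read 0x26 idx=28: raw=0x27007 flags P=1 W=1 U=1 S=0
  [1] read 0x27 idx=10: raw=0x2B007 flags P=1 W=1 U=1 S=0
  [2] read 0x2B idx=4: raw=0x2F007 flags P=1 W=1 U=1 S=0
  [3] read 0x2F idx=3: raw=0x31007 flags P=1 W=1 U=1 S=0
  → PA=0x315BD  (4 entries read)
#1 VA=0xF8340E098C0 (w,user):
  [0] read 0x26 idx=31: raw=0x32007 flags P=1 W=1 U=1 S=0
  [1] read 0x32 idx=13: raw=0x34007 flags P=1 W=1 U=1 S=0
  [2] read 0x34 idx=7: raw=0x35007 flags P=1 W=1 U=1 S=0
  [3] read 0x35 idx=9: raw=0x38003 flags P=1 W=1 U=0 S=0
  ✗ PROTECTION_VIOLATION  [4 reads]
#2 VA=0x281838140ED (r,user):
  [0] read 0x26 idx=5: raw=0x3C007 flags P=1 W=1 U=1 S=0
  [1] read 0x3C idx=6: raw=0x3D007 flags P=1 W=1 U=1 S=0
  [2] read 0x3D idx=28: raw=0x41007 flags P=1 W=1 U=1 S=0
  [3] read 0x41 idx=20: raw=0x43007 flags P=1 W=1 U=1 S=0
  → PA=0x430ED  (4 entries read)
#3 VA=0x587C1C0276A (r,kernel):
  [0] read 0x26 idx=11: raw=0x46007 flags P=1 W=1 U=1 S=0
  [1] read 0x46 idx=31: raw=0x4A007 flags P=1 W=1 U=1 S=0
  [2] read 0x4A idx=14: raw=0x4B007 flags P=1 W=1 U=1 S=0
  [3] read 0x4B idx=2: raw=0x4E007 flags P=1 W=1 U=1 S=0
  → PA=0x4E76A  (4 entries read)
#4 VA=0x202C000099C (r,kernel):
  [0] read 0x26 idx=4: raw=0x51007 flags P=1 W=1 U=1 S=0
  [1] read 0x51 idx=11: raw=0x30006 flags P=0 W=1 U=1 S=0
  ✗ PAGE_NOT_PRESENT  [2 reads]
#5 VA=0x70400815C53 (w,kernel):
  [0] read 0x26 idx=14: raw=0x53007 flags P=1 W=1 U=1 S=0
  [1] read 0x53 idx=16: raw=0x57007 flags P=1 W=1 U=1 S=0
  [2] read 0x57 idx=4: raw=0x58007 flags P=1 W=1 U=1 S=0
  [3] read 0x58 idx=21: raw=0x5C007 flags P=1 W=1 U=1 S=0
  → PA=0x5CC53  (4 entries read)

Access #2 fault: NONE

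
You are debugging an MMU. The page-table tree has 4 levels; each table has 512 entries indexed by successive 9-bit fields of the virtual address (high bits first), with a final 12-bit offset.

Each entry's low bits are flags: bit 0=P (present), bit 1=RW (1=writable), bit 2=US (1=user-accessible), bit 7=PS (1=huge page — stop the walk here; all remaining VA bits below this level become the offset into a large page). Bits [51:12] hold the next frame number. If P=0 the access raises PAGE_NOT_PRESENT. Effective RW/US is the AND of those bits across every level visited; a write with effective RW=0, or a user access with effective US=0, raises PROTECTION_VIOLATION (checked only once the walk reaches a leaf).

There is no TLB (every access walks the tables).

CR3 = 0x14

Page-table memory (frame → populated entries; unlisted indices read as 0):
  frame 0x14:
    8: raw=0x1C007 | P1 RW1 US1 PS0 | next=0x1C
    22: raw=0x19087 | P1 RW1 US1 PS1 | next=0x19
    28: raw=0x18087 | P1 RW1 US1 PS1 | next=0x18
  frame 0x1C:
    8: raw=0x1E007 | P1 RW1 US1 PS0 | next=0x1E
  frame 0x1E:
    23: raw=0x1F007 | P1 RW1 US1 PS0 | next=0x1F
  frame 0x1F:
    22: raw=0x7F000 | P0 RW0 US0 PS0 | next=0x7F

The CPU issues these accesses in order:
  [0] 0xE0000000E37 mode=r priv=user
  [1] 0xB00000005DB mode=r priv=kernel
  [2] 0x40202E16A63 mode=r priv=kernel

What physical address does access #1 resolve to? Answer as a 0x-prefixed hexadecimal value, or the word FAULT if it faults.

Walk each access:
#0 VA=0xE0000000E37 (r,user):
  lvl0: tbl 0x14, slot 28 ⇒ 0x18087 (P1/RW1/US1/PS1)
  → PA=0x18E37 (huge @L0)  (1 entries read)
#1 VA=0xB00000005DB (r,kernel):
  lvl0: tbl 0x14, slot 22 ⇒ 0x19087 (P1/RW1/US1/PS1)
  → PA=0x195DB (huge @L0)  (1 entries read)
#2 VA=0x40202E16A63 (r,kernel):
  lvl0: tbl 0x14, slot 8 ⇒ 0x1C007 (P1/RW1/US1/PS0)
  lvl1: tbl 0x1C, slot 8 ⇒ 0x1E007 (P1/RW1/US1/PS0)
  lvl2: tbl 0x1E, slot 23 ⇒ 0x1F007 (P1/RW1/US1/PS0)
  lvl3: tbl 0x1F, slot 22 ⇒ 0x7F000 (P0/RW0/US0/PS0)
  ✗ PAGE_NOT_PRESENT  [4 reads]

Access #1 PA: 0x195DB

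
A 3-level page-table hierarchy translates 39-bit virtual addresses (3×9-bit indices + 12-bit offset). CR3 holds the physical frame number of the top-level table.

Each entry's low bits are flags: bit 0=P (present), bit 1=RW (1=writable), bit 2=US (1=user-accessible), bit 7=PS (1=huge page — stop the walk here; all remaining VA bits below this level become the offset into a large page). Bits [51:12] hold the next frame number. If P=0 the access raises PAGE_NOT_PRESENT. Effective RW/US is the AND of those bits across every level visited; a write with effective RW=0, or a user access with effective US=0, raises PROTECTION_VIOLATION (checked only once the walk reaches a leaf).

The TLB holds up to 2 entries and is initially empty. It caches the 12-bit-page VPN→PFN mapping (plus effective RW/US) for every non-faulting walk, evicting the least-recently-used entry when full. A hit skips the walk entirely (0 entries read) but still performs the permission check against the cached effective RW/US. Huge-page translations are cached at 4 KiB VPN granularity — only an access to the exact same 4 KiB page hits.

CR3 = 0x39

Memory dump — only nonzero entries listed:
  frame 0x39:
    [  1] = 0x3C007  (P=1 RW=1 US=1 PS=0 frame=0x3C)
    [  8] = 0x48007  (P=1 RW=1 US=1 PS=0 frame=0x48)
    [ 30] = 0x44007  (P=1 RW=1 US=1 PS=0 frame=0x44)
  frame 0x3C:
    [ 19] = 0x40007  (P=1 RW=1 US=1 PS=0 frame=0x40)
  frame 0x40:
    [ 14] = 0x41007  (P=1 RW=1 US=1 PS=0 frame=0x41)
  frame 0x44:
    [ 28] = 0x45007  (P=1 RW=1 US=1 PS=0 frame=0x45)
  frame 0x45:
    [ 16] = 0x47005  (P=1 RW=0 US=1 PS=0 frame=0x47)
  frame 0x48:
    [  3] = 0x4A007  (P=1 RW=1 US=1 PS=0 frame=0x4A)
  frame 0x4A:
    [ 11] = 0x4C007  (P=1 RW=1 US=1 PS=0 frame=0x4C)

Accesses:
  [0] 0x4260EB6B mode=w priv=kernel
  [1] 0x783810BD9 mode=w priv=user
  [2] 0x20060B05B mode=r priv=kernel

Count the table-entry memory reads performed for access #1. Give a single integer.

Trace:
#0 VA=0x4260EB6B (w,kernel):
  L0: frame=0x39 idx=1 entry=0x3C007 [P=1 RW=1 US=1 PS=0]
  L1: frame=0x3C idx=19 entry=0x40007 [P=1 RW=1 US=1 PS=0]
  L2: frame=0x40 idx=14 entry=0x41007 [P=1 RW=1 US=1 PS=0]
  ✓ 0x41B6B  — 3 lookups
#1 VA=0x783810BD9 (w,user):
  L0: frame=0x39 idx=30 entry=0x44007 [P=1 RW=1 US=1 PS=0]
  L1: frame=0x44 idx=28 entry=0x45007 [P=1 RW=1 US=1 PS=0]
  L2: frame=0x45 idx=16 entry=0x47005 [P=1 RW=0 US=1 PS=0]
  → PROTECTION_VIOLATION  (3 entries read)
#2 VA=0x20060B05B (r,kernel):
  L0: frame=0x39 idx=8 entry=0x48007 [P=1 RW=1 US=1 PS=0]
  L1: frame=0x48 idx=3 entry=0x4A007 [P=1 RW=1 US=1 PS=0]
  L2: frame=0x4A idx=11 entry=0x4C007 [P=1 RW=1 US=1 PS=0]
  ✓ 0x4C05B  — 3 lookups

Entries read for #1: 3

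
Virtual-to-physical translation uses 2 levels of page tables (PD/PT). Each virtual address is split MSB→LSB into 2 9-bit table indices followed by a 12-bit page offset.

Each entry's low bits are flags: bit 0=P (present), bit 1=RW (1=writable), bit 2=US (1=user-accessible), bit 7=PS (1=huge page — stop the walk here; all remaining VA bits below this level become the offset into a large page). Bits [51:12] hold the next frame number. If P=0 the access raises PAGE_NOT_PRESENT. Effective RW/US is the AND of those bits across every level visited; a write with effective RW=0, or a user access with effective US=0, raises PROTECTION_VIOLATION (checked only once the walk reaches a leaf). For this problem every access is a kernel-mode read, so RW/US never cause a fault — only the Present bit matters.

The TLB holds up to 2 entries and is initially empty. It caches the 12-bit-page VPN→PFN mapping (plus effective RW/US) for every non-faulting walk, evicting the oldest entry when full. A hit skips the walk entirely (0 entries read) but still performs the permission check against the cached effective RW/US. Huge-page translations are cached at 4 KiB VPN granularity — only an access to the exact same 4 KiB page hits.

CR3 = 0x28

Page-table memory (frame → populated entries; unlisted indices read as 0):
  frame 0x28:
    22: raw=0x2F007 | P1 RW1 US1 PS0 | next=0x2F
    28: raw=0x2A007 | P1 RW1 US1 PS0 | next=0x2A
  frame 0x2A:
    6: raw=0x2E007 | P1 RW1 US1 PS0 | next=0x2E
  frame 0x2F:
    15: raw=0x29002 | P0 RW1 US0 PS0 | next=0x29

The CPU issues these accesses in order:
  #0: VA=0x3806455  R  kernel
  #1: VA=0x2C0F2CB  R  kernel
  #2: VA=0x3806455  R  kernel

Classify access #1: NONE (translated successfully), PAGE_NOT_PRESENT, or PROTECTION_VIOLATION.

Walk each access:
#0 VA=0x3806455 (r,kernel):
  L0: frame=0x28 idx=28 entry=0x2A007 [P=1 RW=1 US=1 PS=0]
  L1: frame=0x2A idx=6 entry=0x2E007 [P=1 RW=1 US=1 PS=0]
  ⇒ phys 0x2E455  [2 reads]
#1 VA=0x2C0F2CB (r,kernel):
  L0: frame=0x28 idx=22 entry=0x2F007 [P=1 RW=1 US=1 PS=0]
  L1: frame=0x2F idx=15 entry=0x29002 [P=0 RW=1 US=0 PS=0]
  → PAGE_NOT_PRESENT  (2 entries read)
#2 VA=0x3806455 (r,kernel):
  TLB hit vpn=0x3806 → PA=0x2E455

Access #1 fault: PAGE_NOT_PRESENT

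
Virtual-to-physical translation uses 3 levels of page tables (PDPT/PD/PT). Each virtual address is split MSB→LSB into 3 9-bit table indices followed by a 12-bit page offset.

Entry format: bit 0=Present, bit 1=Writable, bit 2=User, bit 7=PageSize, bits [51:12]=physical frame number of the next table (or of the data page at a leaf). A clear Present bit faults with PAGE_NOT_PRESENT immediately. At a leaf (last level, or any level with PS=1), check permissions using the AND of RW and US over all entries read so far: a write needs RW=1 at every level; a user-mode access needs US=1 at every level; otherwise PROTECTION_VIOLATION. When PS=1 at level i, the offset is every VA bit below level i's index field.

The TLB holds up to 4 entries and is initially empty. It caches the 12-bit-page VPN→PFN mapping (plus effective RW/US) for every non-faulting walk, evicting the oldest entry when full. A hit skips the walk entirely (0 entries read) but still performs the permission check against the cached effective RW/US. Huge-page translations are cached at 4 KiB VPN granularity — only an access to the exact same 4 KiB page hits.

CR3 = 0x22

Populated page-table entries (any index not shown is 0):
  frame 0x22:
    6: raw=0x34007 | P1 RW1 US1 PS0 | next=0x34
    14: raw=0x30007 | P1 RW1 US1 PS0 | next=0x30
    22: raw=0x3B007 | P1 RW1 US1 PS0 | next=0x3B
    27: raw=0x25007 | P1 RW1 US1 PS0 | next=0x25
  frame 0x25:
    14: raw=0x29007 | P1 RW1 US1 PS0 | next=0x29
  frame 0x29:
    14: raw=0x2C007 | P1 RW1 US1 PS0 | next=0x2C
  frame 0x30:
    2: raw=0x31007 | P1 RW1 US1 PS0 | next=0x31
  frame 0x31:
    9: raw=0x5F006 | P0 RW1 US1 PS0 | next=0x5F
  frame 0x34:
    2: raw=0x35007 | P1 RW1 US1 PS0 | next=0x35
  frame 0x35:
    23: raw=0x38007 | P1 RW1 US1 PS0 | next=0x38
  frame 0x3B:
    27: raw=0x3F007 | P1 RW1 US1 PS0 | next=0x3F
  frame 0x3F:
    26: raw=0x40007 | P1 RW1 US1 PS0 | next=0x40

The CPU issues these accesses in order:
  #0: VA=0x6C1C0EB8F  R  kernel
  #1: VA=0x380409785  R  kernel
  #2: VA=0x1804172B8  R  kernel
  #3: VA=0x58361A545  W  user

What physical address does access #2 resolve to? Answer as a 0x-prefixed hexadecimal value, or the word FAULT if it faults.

Walk each access:
#0 VA=0x6C1C0EB8F (r,kernel):
  L0: frame=0x22 idx=27 entry=0x25007 [P=1 RW=1 US=1 PS=0]
  L1: frame=0x25 idx=14 entry=0x29007 [P=1 RW=1 US=1 PS=0]
  L2: frame=0x29 idx=14 entry=0x2C007 [P=1 RW=1 US=1 PS=0]
  ✓ 0x2CB8F  — 3 lookups
#1 VA=0x380409785 (r,kernel):
  L0: frame=0x22 idx=14 entry=0x30007 [P=1 RW=1 US=1 PS=0]
  L1: frame=0x30 idx=2 entry=0x31007 [P=1 RW=1 US=1 PS=0]
  L2: frame=0x31 idx=9 entry=0x5F006 [P=0 RW=1 US=1 PS=0]
  ⇒ fault: PAGE_NOT_PRESENT  — 3 lookups
#2 VA=0x1804172B8 (r,kernel):
  L0: frame=0x22 idx=6 entry=0x34007 [P=1 RW=1 US=1 PS=0]
  L1: frame=0x34 idx=2 entry=0x35007 [P=1 RW=1 US=1 PS=0]
  L2: frame=0x35 idx=23 entry=0x38007 [P=1 RW=1 US=1 PS=0]
  ✓ 0x382B8  — 3 lookups
#3 VA=0x58361A545 (w,user):
  L0: frame=0x22 idx=22 entry=0x3B007 [P=1 RW=1 US=1 PS=0]
  L1: frame=0x3B idx=27 entry=0x3F007 [P=1 RW=1 US=1 PS=0]
  L2: frame=0x3F idx=26 entry=0x40007 [P=1 RW=1 US=1 PS=0]
  ✓ 0x40545  — 3 lookups

Access #2 PA: 0x382B8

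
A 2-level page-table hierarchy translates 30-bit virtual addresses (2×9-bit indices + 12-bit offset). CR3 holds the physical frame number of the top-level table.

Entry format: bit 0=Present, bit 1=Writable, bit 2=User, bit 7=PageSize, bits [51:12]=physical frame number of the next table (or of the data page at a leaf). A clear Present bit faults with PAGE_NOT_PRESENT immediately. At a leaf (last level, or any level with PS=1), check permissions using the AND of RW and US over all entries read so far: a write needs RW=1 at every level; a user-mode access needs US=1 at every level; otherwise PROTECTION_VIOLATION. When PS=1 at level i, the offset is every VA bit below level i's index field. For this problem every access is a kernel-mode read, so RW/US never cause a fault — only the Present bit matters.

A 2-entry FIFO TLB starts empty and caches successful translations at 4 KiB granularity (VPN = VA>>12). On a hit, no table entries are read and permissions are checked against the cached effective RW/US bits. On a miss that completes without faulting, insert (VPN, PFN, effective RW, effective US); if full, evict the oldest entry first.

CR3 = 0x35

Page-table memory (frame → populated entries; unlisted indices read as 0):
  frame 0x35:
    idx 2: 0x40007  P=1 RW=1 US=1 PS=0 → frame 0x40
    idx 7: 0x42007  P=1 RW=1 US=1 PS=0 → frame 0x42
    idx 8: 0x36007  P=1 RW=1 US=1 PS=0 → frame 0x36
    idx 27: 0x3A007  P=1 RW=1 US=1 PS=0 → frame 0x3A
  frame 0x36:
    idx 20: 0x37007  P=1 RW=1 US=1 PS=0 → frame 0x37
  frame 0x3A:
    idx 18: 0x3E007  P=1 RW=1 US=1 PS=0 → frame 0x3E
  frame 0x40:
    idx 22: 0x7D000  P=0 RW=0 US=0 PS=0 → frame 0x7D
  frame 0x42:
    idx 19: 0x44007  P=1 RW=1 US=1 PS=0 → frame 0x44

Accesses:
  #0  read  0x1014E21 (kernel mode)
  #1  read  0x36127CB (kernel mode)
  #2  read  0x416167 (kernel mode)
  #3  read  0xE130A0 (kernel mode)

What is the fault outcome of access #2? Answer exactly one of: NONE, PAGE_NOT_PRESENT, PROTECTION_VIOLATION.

Walk each access:
#0 VA=0x1014E21 (r,kernel):
  lvl0: tbl 0x35, slot 8 ⇒ 0x36007 (P1/RW1/US1/PS0)
  lvl1: tbl 0x36, slot 20 ⇒ 0x37007 (P1/RW1/US1/PS0)
  → PA=0x37E21  (2 entries read)
#1 VA=0x36127CB (r,kernel):
  lvl0: tbl 0x35, slot 27 ⇒ 0x3A007 (P1/RW1/US1/PS0)
  lvl1: tbl 0x3A, slot 18 ⇒ 0x3E007 (P1/RW1/US1/PS0)
  → PA=0x3E7CB  (2 entries read)
#2 VA=0x416167 (r,kernel):
  lvl0: tbl 0x35, slot 2 ⇒ 0x40007 (P1/RW1/US1/PS0)
  lvl1: tbl 0x40, slot 22 ⇒ 0x7D000 (P0/RW0/US0/PS0)
  → PAGE_NOT_PRESENT  (2 entries read)
#3 VA=0xE130A0 (r,kernel):
  lvl0: tbl 0x35, slot 7 ⇒ 0x42007 (P1/RW1/US1/PS0)
  lvl1: tbl 0x42, slot 19 ⇒ 0x44007 (P1/RW1/US1/PS0)
  → PA=0x440A0  (2 entries read)

Access #2 fault: PAGE_NOT_PRESENT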